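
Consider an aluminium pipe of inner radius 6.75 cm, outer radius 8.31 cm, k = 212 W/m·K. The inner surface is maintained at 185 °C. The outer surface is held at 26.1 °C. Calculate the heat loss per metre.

Q' = 1020 kW/m

Q' = 2πk·ΔT/ln(r₂/r₁) = 2π × 212 × 158.9 / ln(0.0831/0.0675) = 1.02×10^6 W/m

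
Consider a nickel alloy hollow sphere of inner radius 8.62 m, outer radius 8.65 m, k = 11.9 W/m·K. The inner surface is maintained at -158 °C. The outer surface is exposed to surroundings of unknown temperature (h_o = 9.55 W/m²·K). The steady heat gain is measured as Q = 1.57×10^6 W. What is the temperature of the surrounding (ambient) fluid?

Series resistances:
  R_nickel alloy = (1/8.62 − 1/8.65)/(4πk) = 4.023×10^-4/(4π·11.9) = 2.691×10^-6 K/W
  R_conv,out = 1/(4πr²h) = 1/(4π·8.65²·9.55) = 1.114×10^-4 K/W
ΣR = 1.141×10^-4 K/W
ΔT = Q·ΣR = 1.57×10^6 × 1.141×10^-4 = 179.1 K
Heat flows inward, so T_out = T_in + ΔT = -158 + 179.1 = 21.1 °C

T_out = 21.1 °C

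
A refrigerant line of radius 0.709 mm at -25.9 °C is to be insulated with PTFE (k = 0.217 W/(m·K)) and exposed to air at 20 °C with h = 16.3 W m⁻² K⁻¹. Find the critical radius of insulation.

r_cr = 1.33 cm

For a cylinder, r_cr = k_ins/h = 0.217/16.3 = 0.0133 m = 1.33 cm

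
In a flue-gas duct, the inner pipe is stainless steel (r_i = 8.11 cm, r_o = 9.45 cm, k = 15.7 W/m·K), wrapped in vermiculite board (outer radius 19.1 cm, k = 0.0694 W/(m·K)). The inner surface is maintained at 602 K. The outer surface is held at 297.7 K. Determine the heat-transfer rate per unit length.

Q' = 188 W/m

Resistance network (inner→outer):
  R'_stainless steel = ln(0.0945/0.0811)/(2πk) = 0.1529/(2π·15.7) = 0.001550 m·K/W
  R'_vermiculite board = ln(0.191/0.0945)/(2πk) = 0.7037/(2π·0.0694) = 1.614 m·K/W
ΣR = 0.001550 + 1.614 = 1.616 m·K/W
Q' = ΔT/ΣR = (602 K − 297.7 K)/1.616 = 188 W/m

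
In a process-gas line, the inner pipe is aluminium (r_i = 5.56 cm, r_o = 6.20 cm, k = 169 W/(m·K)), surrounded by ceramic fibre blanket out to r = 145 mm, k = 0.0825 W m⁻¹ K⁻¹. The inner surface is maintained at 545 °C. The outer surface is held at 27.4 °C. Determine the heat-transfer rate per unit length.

Treat each layer as a resistance in series:
  R'_aluminium = ln(0.0620/0.0556)/(2πk) = 0.1090/(2π·169) = 1.026×10^-4 m·K/W
  R'_ceramic fibre blanket = ln(0.145/0.0620)/(2πk) = 0.8496/(2π·0.0825) = 1.639 m·K/W
ΣR = 1.026×10^-4 + 1.639 = 1.639 m·K/W
Q' = ΔT/ΣR = (545 °C − 27.4 °C)/1.639 = 316 W/m

Q' = 316 W/m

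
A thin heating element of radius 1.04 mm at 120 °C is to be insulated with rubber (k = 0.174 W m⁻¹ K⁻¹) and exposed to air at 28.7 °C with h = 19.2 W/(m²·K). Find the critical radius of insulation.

For a cylinder, r_cr = k_ins/h = 0.174/19.2 = 0.00906 m = 0.906 cm

r_cr = 0.906 cm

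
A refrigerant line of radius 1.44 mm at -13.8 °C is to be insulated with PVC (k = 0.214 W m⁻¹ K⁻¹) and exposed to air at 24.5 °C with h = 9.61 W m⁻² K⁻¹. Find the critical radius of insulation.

r_cr = 2.23 cm

For a cylinder, r_cr = k_ins/h = 0.214/9.61 = 0.0223 m = 2.23 cm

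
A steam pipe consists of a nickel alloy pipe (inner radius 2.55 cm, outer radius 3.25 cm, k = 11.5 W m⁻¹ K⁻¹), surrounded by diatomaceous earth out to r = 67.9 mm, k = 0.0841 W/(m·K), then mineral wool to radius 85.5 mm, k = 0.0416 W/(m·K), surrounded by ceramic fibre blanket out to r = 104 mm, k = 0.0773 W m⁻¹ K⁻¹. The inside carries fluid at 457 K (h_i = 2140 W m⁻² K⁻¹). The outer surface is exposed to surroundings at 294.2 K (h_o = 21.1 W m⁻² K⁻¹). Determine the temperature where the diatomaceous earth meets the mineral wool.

T = 374 K

Series thermal resistances, inner to outer:
  R'_conv,in = 1/(2πr h) = 1/(2π·0.0255·2140) = 0.002917 m·K/W
  R'_nickel alloy = ln(0.0325/0.0255)/(2πk) = 0.2426/(2π·11.5) = 0.003357 m·K/W
  R'_diatomaceous earth = ln(0.0679/0.0325)/(2πk) = 0.7368/(2π·0.0841) = 1.394 m·K/W
  R'_mineral wool = ln(0.0855/0.0679)/(2πk) = 0.2305/(2π·0.0416) = 0.8818 m·K/W
  R'_ceramic fibre blanket = ln(0.104/0.0855)/(2πk) = 0.1959/(2π·0.0773) = 0.4033 m·K/W
  R'_conv,out = 1/(2πr h) = 1/(2π·0.104·21.1) = 0.07253 m·K/W
ΣR = 0.002917 + 0.003357 + 1.394 + 0.8818 + 0.4033 + 0.07253 = 2.758 m·K/W
Q' = ΔT/ΣR = (457 K − 294.2 K)/2.758 = 59.03 W/m
From the inner boundary to the diatomaceous earth/mineral wool interface, ΣR_partial = 1.400 m·K/W.
T_interface = T_in − Q'·ΣR_partial = 457 K − (59.03)(1.400) = 374 K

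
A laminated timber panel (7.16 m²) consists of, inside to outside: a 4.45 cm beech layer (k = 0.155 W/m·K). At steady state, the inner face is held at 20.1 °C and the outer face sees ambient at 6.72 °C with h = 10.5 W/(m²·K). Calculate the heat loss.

Resistance network (inner→outer):
  R_beech = L/(kA) = 0.0445/(0.155·7.16) = 0.04010 K/W
  R_conv,out = 1/(hA) = 1/(10.5·7.16) = 0.01330 K/W
ΣR = 0.04010 + 0.01330 = 0.05340 K/W
Q = ΔT/ΣR = (20.1 °C − 6.72 °C)/0.05340 = 251 W

Q = 251 W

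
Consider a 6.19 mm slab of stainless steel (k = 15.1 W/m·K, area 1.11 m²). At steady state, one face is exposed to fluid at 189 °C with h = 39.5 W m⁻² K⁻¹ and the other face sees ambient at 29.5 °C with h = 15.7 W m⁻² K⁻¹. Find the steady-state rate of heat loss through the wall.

Q = 1980 W

Series thermal resistances, inner to outer:
  R_conv,in = 1/(hA) = 1/(39.5·1.11) = 0.02281 K/W
  R_stainless steel = L/(kA) = 0.00619/(15.1·1.11) = 3.693×10^-4 K/W
  R_conv,out = 1/(hA) = 1/(15.7·1.11) = 0.05738 K/W
ΣR = 0.02281 + 3.693×10^-4 + 0.05738 = 0.08056 K/W
Q = ΔT/ΣR = (189 °C − 29.5 °C)/0.08056 = 1980 W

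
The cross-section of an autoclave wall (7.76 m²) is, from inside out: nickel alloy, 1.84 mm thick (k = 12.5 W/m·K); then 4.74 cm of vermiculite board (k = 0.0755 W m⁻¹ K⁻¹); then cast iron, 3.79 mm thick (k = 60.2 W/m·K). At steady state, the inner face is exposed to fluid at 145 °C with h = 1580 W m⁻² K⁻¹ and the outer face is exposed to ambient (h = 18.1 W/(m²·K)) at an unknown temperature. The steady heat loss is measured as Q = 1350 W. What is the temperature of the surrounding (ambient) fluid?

Series resistances:
  R_conv,in = 1/(hA) = 1/(1580·7.76) = 8.156×10^-5 K/W
  R_nickel alloy = L/(kA) = 0.00184/(12.5·7.76) = 1.897×10^-5 K/W
  R_vermiculite board = L/(kA) = 0.0474/(0.0755·7.76) = 0.08090 K/W
  R_cast iron = L/(kA) = 0.00379/(60.2·7.76) = 8.113×10^-6 K/W
  R_conv,out = 1/(hA) = 1/(18.1·7.76) = 0.007120 K/W
ΣR = 0.08813 K/W
ΔT = Q·ΣR = 1350 × 0.08813 = 119.0 K
Heat flows outward, so T_out = T_in − ΔT = 145 − 119.0 = 26.0 °C

T_out = 26.0 °C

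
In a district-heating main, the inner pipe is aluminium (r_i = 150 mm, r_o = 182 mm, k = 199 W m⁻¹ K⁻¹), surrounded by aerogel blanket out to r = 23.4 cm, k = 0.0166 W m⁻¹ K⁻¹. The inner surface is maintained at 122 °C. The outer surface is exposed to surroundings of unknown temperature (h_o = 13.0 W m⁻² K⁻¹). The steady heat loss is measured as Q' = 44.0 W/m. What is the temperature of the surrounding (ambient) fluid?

T_out = 13.7 °C

Series resistances:
  R'_aluminium = ln(0.182/0.150)/(2πk) = 0.1934/(2π·199) = 1.547×10^-4 m·K/W
  R'_aerogel blanket = ln(0.234/0.182)/(2πk) = 0.2513/(2π·0.0166) = 2.410 m·K/W
  R'_conv,out = 1/(2πr h) = 1/(2π·0.234·13.0) = 0.05232 m·K/W
ΣR = 2.462 m·K/W
ΔT = Q'·ΣR = 44.0 × 2.462 = 108.3 K
Heat flows outward, so T_out = T_in − ΔT = 122 − 108.3 = 13.7 °C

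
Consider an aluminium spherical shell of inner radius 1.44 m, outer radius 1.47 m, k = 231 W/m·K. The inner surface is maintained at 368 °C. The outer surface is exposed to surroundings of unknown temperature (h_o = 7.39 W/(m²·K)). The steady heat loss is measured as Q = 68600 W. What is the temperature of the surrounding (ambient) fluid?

T_out = 25.8 °C

Series resistances:
  R_aluminium = (1/1.44 − 1/1.47)/(4πk) = 0.01417/(4π·231) = 4.882×10^-6 K/W
  R_conv,out = 1/(4πr²h) = 1/(4π·1.47²·7.39) = 0.004983 K/W
ΣR = 0.004988 K/W
ΔT = Q·ΣR = 68600 × 0.004988 = 342.2 K
Heat flows outward, so T_out = T_in − ΔT = 368 − 342.2 = 25.8 °C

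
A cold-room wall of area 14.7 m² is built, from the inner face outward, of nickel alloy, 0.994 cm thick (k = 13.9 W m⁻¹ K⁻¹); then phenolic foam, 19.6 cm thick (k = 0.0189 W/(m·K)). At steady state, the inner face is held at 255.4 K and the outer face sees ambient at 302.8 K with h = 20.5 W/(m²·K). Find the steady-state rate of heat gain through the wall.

Q = 66.9 W

Series thermal resistances, inner to outer:
  R_nickel alloy = L/(kA) = 0.00994/(13.9·14.7) = 4.865×10^-5 K/W
  R_phenolic foam = L/(kA) = 0.196/(0.0189·14.7) = 0.7055 K/W
  R_conv,out = 1/(hA) = 1/(20.5·14.7) = 0.003318 K/W
ΣR = 4.865×10^-5 + 0.7055 + 0.003318 = 0.7089 K/W
Q = ΔT/ΣR = (255.4 K − 302.8 K)/0.7089 = -66.9 W
(Negative Q ⇒ heat flows inward; heat gain = 66.9 W.)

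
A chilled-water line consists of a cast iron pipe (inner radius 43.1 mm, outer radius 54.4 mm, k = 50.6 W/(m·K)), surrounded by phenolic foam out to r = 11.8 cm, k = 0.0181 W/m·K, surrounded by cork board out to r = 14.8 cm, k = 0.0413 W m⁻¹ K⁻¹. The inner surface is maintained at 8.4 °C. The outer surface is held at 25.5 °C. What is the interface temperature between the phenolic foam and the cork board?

T = 23.6 °C

Treat each layer as a resistance in series:
  R'_cast iron = ln(0.0544/0.0431)/(2πk) = 0.2328/(2π·50.6) = 7.324×10^-4 m·K/W
  R'_phenolic foam = ln(0.118/0.0544)/(2πk) = 0.7743/(2π·0.0181) = 6.809 m·K/W
  R'_cork board = ln(0.148/0.118)/(2πk) = 0.2265/(2π·0.0413) = 0.8730 m·K/W
ΣR = 7.324×10^-4 + 6.809 + 0.8730 = 7.683 m·K/W
Q' = ΔT/ΣR = (8.4 °C − 25.5 °C)/7.683 = -2.226 W/m
From the inner boundary to the phenolic foam/cork board interface, ΣR_partial = 6.810 m·K/W.
T_interface = T_in − Q'·ΣR_partial = 8.4 °C − (-2.226)(6.810) = 23.6 °C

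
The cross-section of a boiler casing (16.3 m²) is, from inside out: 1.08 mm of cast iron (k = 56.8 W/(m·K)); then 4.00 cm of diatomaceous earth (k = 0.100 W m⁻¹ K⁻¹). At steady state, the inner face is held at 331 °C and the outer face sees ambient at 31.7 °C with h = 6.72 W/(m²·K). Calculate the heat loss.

Q = 8890 W

Treat each layer as a resistance in series:
  R_cast iron = L/(kA) = 0.00108/(56.8·16.3) = 1.167×10^-6 K/W
  R_diatomaceous earth = L/(kA) = 0.0400/(0.100·16.3) = 0.02454 K/W
  R_conv,out = 1/(hA) = 1/(6.72·16.3) = 0.009129 K/W
ΣR = 1.167×10^-6 + 0.02454 + 0.009129 = 0.03367 K/W
Q = ΔT/ΣR = (331 °C − 31.7 °C)/0.03367 = 8890 W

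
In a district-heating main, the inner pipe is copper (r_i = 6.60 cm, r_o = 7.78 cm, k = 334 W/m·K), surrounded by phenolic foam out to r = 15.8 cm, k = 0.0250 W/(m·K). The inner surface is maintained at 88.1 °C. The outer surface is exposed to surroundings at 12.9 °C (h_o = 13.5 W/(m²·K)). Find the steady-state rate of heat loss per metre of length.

Q' = 16.4 W/m

Series thermal resistances, inner to outer:
  R'_copper = ln(0.0778/0.0660)/(2πk) = 0.1645/(2π·334) = 7.838×10^-5 m·K/W
  R'_phenolic foam = ln(0.158/0.0778)/(2πk) = 0.7085/(2π·0.0250) = 4.510 m·K/W
  R'_conv,out = 1/(2πr h) = 1/(2π·0.158·13.5) = 0.07462 m·K/W
ΣR = 7.838×10^-5 + 4.510 + 0.07462 = 4.585 m·K/W
Q' = ΔT/ΣR = (88.1 °C − 12.9 °C)/4.585 = 16.4 W/m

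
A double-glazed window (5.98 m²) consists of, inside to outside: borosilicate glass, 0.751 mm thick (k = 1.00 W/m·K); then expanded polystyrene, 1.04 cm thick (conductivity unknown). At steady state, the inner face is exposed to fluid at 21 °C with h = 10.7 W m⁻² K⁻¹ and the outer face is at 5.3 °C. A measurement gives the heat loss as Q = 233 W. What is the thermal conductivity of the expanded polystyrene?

ΣR = ΔT/Q = |21 − 5.3|/233 = 0.06738 K/W
Known resistances:
  R_conv,in = 1/(hA) = 1/(10.7·5.98) = 0.01563 K/W
  R_borosilicate glass = L/(kA) = 7.51×10^-4/(1.00·5.98) = 1.256×10^-4 K/W
R_expanded polystyrene = ΣR − ΣR_known = 0.06738 − 0.01576 = 0.05162 K/W
L/(kA) = 0.05162 ⇒ k = 0.0104/(0.05162·5.98) = 0.0337 W/m·K

k = 0.0337 W/m·K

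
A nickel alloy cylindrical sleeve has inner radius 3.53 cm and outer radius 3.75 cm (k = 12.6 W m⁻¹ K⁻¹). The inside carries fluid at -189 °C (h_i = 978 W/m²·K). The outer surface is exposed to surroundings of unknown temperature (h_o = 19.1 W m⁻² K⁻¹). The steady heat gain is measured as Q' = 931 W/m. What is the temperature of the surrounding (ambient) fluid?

Sum the resistances:
  R'_conv,in = 1/(2πr h) = 1/(2π·0.0353·978) = 0.004610 m·K/W
  R'_nickel alloy = ln(0.0375/0.0353)/(2πk) = 0.06046/(2π·12.6) = 7.637×10^-4 m·K/W
  R'_conv,out = 1/(2πr h) = 1/(2π·0.0375·19.1) = 0.2222 m·K/W
ΣR = 0.2276 m·K/W
ΔT = Q'·ΣR = 931 × 0.2276 = 211.9 K
Heat flows inward, so T_out = T_in + ΔT = -189 + 211.9 = 22.9 °C

T_out = 22.9 °C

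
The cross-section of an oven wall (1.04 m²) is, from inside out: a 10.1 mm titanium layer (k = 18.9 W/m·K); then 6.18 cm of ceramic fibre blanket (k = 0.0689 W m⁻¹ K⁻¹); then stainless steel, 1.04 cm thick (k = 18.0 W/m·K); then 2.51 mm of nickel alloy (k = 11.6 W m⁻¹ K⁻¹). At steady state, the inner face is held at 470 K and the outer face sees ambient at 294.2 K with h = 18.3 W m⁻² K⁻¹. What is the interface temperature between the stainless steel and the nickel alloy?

T = 304.3 K

Series thermal resistances, inner to outer:
  R_titanium = L/(kA) = 0.0101/(18.9·1.04) = 5.138×10^-4 K/W
  R_ceramic fibre blanket = L/(kA) = 0.0618/(0.0689·1.04) = 0.8625 K/W
  R_stainless steel = L/(kA) = 0.0104/(18.0·1.04) = 5.556×10^-4 K/W
  R_nickel alloy = L/(kA) = 0.00251/(11.6·1.04) = 2.081×10^-4 K/W
  R_conv,out = 1/(hA) = 1/(18.3·1.04) = 0.05254 K/W
ΣR = 5.138×10^-4 + 0.8625 + 5.556×10^-4 + 2.081×10^-4 + 0.05254 = 0.9163 K/W
Q = ΔT/ΣR = (470 K − 294.2 K)/0.9163 = 191.9 W
From the inner boundary to the stainless steel/nickel alloy interface, ΣR_partial = 0.8636 K/W.
T_interface = T_in − Q·ΣR_partial = 470 K − (191.9)(0.8636) = 304.3 K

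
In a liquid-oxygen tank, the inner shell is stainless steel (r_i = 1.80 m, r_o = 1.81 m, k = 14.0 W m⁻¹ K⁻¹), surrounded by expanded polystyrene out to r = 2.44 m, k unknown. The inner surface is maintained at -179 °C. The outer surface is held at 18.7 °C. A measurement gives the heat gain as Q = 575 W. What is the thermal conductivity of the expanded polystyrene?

k = 0.0330 W/m·K

ΣR = ΔT/Q = |-179 − 18.7|/575 = 0.3438 K/W
Known resistances:
  R_stainless steel = (1/1.80 − 1/1.81)/(4πk) = 0.003069/(4π·14.0) = 1.745×10^-5 K/W
R_expanded polystyrene = ΣR − ΣR_known = 0.3438 − 1.745×10^-5 = 0.3438 K/W
(1/r₁−1/r₂)/(4πk) = 0.3438 ⇒ k = 0.1427/(4π·0.3438) = 0.0330 W/m·K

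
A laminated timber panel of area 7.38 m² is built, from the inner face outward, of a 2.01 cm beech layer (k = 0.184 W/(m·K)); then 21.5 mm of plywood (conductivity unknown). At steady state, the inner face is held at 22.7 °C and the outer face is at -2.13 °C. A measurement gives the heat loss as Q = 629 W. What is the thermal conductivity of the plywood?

k = 0.118 W/m·K

ΣR = ΔT/Q = |22.7 − -2.13|/629 = 0.03948 K/W
Known resistances:
  R_beech = L/(kA) = 0.0201/(0.184·7.38) = 0.01480 K/W
R_plywood = ΣR − ΣR_known = 0.03948 − 0.01480 = 0.02468 K/W
L/(kA) = 0.02468 ⇒ k = 0.0215/(0.02468·7.38) = 0.118 W/m·K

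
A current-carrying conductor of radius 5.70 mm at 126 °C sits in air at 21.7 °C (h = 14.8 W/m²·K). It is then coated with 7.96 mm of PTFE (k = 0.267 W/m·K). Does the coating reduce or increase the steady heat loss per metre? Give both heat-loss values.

increases: 55.3 → 79.7 W/m

Critical radius for a cylinder: r_cr = k/h = 0.0180 m = 1.80 cm.
Outer radius after coating: r₂ = 0.00570 + 0.00796 = 0.01366 m.
Since r₁ < r_cr and r₂ ≤ r_cr, the coating moves toward the maximum at r_cr — heat loss rises.
Bare: R = 1/(2πr₁h) = 1.887 m·K/W; Q = 104.3/1.887 = 55.3 W/m.
Coated: R = R_cond + R_conv = 1.308 m·K/W; Q = 104.3/1.308 = 79.7 W/m.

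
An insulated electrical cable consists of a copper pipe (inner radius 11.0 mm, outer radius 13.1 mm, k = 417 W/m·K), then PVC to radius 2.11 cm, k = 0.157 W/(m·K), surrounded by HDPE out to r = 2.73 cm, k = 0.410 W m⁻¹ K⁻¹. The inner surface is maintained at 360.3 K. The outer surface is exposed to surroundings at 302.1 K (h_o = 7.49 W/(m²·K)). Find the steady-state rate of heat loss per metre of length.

Q' = 42.7 W/m

Treat each layer as a resistance in series:
  R'_copper = ln(0.0131/0.0110)/(2πk) = 0.1747/(2π·417) = 6.668×10^-5 m·K/W
  R'_PVC = ln(0.0211/0.0131)/(2πk) = 0.4767/(2π·0.157) = 0.4832 m·K/W
  R'_HDPE = ln(0.0273/0.0211)/(2πk) = 0.2576/(2π·0.410) = 0.1000 m·K/W
  R'_conv,out = 1/(2πr h) = 1/(2π·0.0273·7.49) = 0.7784 m·K/W
ΣR = 6.668×10^-5 + 0.4832 + 0.1000 + 0.7784 = 1.362 m·K/W
Q' = ΔT/ΣR = (360.3 K − 302.1 K)/1.362 = 42.7 W/m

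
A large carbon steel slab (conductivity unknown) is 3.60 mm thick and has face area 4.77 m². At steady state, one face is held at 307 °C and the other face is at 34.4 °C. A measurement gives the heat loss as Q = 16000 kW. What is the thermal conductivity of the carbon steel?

k = 44.3 W/m·K

ΣR = ΔT/Q = |307 − 34.4|/1.60×10^7 = 1.704×10^-5 K/W
L/(kA) = 1.704×10^-5 ⇒ k = 0.00360/(1.704×10^-5·4.77) = 44.3 W/m·K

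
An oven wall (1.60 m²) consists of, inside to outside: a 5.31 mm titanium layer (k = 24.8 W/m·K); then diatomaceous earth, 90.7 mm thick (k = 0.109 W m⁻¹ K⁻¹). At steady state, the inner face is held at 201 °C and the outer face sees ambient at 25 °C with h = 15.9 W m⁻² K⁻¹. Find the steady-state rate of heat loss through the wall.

Series thermal resistances, inner to outer:
  R_titanium = L/(kA) = 0.00531/(24.8·1.60) = 1.338×10^-4 K/W
  R_diatomaceous earth = L/(kA) = 0.0907/(0.109·1.60) = 0.5201 K/W
  R_conv,out = 1/(hA) = 1/(15.9·1.60) = 0.03931 K/W
ΣR = 1.338×10^-4 + 0.5201 + 0.03931 = 0.5595 K/W
Q = ΔT/ΣR = (201 °C − 25 °C)/0.5595 = 315 W

Q = 315 W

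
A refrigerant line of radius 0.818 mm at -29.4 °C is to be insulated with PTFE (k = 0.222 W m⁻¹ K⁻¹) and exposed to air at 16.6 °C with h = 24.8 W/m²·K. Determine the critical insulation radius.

For a cylinder, r_cr = k_ins/h = 0.222/24.8 = 0.00895 m = 0.895 cm

r_cr = 0.895 cm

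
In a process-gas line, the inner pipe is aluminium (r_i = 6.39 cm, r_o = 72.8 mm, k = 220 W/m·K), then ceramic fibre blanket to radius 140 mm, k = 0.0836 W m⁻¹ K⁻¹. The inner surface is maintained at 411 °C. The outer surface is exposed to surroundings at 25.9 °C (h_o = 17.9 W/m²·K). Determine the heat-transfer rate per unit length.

Q' = 294 W/m

Treat each layer as a resistance in series:
  R'_aluminium = ln(0.0728/0.0639)/(2πk) = 0.1304/(2π·220) = 9.433×10^-5 m·K/W
  R'_ceramic fibre blanket = ln(0.140/0.0728)/(2πk) = 0.6539/(2π·0.0836) = 1.245 m·K/W
  R'_conv,out = 1/(2πr h) = 1/(2π·0.140·17.9) = 0.06351 m·K/W
ΣR = 9.433×10^-5 + 1.245 + 0.06351 = 1.309 m·K/W
Q' = ΔT/ΣR = (411 °C − 25.9 °C)/1.309 = 294 W/m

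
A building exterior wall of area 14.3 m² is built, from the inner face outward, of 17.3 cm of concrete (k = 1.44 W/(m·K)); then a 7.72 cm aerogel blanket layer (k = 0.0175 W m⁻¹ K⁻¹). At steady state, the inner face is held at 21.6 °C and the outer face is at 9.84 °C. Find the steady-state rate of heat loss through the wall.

Q = 37.1 W

Resistance network (inner→outer):
  R_concrete = L/(kA) = 0.173/(1.44·14.3) = 0.008401 K/W
  R_aerogel blanket = L/(kA) = 0.0772/(0.0175·14.3) = 0.3085 K/W
ΣR = 0.008401 + 0.3085 = 0.3169 K/W
Q = ΔT/ΣR = (21.6 °C − 9.84 °C)/0.3169 = 37.1 W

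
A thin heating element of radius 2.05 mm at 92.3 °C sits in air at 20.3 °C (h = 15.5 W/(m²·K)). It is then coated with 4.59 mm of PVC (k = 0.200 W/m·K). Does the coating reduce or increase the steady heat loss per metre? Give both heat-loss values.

increases: 14.4 → 29.0 W/m

Critical radius for a cylinder: r_cr = k/h = 0.0129 m = 1.29 cm.
Outer radius after coating: r₂ = 0.00205 + 0.00459 = 0.00664 m.
Since r₁ < r_cr and r₂ ≤ r_cr, the coating moves toward the maximum at r_cr — heat loss rises.
Bare: R = 1/(2πr₁h) = 5.009 m·K/W; Q = 72/5.009 = 14.4 W/m.
Coated: R = R_cond + R_conv = 2.482 m·K/W; Q = 72/2.482 = 29.0 W/m.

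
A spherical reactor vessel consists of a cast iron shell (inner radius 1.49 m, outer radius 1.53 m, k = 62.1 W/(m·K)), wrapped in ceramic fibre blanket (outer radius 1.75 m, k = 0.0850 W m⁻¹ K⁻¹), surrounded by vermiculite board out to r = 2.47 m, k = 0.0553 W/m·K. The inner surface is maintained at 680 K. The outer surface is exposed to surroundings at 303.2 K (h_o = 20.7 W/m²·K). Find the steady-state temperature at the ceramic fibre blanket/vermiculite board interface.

T = 589 K

Series thermal resistances, inner to outer:
  R_cast iron = (1/1.49 − 1/1.53)/(4πk) = 0.01755/(4π·62.1) = 2.248×10^-5 K/W
  R_ceramic fibre blanket = (1/1.53 − 1/1.75)/(4πk) = 0.08217/(4π·0.0850) = 0.07692 K/W
  R_vermiculite board = (1/1.75 − 1/2.47)/(4πk) = 0.1666/(4π·0.0553) = 0.2397 K/W
  R_conv,out = 1/(4πr²h) = 1/(4π·2.47²·20.7) = 6.301×10^-4 K/W
ΣR = 2.248×10^-5 + 0.07692 + 0.2397 + 6.301×10^-4 = 0.3173 K/W
Q = ΔT/ΣR = (680 K − 303.2 K)/0.3173 = 1188 W
From the inner boundary to the ceramic fibre blanket/vermiculite board interface, ΣR_partial = 0.07694 K/W.
T_interface = T_in − Q·ΣR_partial = 680 K − (1188)(0.07694) = 589 K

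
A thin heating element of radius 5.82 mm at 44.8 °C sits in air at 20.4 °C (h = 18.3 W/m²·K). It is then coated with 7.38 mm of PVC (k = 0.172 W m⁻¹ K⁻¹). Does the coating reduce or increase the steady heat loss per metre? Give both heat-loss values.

Critical radius for a cylinder: r_cr = k/h = 0.00940 m = 0.940 cm.
Outer radius after coating: r₂ = 0.00582 + 0.00738 = 0.01320 m.
r₁ < r_cr < r₂: heat loss rises to a maximum at r_cr then falls. Whether the coating helps depends on whether Q(r₂) has dropped back below Q(r₁).
Bare: R = 1/(2πr₁h) = 1.494 m·K/W; Q = 24.4/1.494 = 16.3 W/m.
Coated: R = R_cond + R_conv = 1.417 m·K/W; Q = 24.4/1.417 = 17.2 W/m.

increases: 16.3 → 17.2 W/m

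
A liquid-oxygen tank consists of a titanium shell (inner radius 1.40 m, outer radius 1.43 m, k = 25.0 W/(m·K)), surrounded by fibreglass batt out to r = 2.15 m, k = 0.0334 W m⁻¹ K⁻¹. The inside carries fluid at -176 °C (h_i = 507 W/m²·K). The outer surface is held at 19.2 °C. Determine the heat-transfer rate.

Q = 350 W

Series thermal resistances, inner to outer:
  R_conv,in = 1/(4πr²h) = 1/(4π·1.40²·507) = 8.008×10^-5 K/W
  R_titanium = (1/1.40 − 1/1.43)/(4πk) = 0.01499/(4π·25.0) = 4.770×10^-5 K/W
  R_fibreglass batt = (1/1.43 − 1/2.15)/(4πk) = 0.2342/(4π·0.0334) = 0.5580 K/W
ΣR = 8.008×10^-5 + 4.770×10^-5 + 0.5580 = 0.5581 K/W
Q = ΔT/ΣR = (-176 °C − 19.2 °C)/0.5581 = -350 W
(Negative Q ⇒ heat flows inward; heat gain = 350 W.)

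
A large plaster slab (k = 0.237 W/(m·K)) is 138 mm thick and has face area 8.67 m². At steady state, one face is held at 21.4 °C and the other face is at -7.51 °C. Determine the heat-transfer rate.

Q = 430 W

Q = kA·ΔT/L = 0.237 × 8.67 × |21.4 °C − -7.51 °C| / 0.138 = 430 W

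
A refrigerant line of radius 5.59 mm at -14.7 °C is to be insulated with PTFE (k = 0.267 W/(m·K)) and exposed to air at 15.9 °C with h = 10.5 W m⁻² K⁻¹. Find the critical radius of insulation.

r_cr = 2.54 cm

For a cylinder, r_cr = k_ins/h = 0.267/10.5 = 0.0254 m = 2.54 cm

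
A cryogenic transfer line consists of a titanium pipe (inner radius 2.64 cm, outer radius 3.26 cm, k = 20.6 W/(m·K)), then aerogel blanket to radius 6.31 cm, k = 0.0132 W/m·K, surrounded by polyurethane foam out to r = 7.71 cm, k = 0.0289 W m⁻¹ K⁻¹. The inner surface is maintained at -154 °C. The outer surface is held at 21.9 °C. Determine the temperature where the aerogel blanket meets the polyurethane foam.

Series thermal resistances, inner to outer:
  R'_titanium = ln(0.0326/0.0264)/(2πk) = 0.2109/(2π·20.6) = 0.001630 m·K/W
  R'_aerogel blanket = ln(0.0631/0.0326)/(2πk) = 0.6604/(2π·0.0132) = 7.963 m·K/W
  R'_polyurethane foam = ln(0.0771/0.0631)/(2πk) = 0.2004/(2π·0.0289) = 1.104 m·K/W
ΣR = 0.001630 + 7.963 + 1.104 = 9.069 m·K/W
Q' = ΔT/ΣR = (-154 °C − 21.9 °C)/9.069 = -19.40 W/m
From the inner boundary to the aerogel blanket/polyurethane foam interface, ΣR_partial = 7.965 m·K/W.
T_interface = T_in − Q'·ΣR_partial = -154 °C − (-19.40)(7.965) = 0.5 °C

T = 0.5 °C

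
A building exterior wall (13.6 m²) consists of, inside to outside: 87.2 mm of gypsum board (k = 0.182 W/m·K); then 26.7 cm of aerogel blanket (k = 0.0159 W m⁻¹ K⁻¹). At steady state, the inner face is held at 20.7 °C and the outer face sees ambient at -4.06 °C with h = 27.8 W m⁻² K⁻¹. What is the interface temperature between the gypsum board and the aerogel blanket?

Resistance network (inner→outer):
  R_gypsum board = L/(kA) = 0.0872/(0.182·13.6) = 0.03523 K/W
  R_aerogel blanket = L/(kA) = 0.267/(0.0159·13.6) = 1.235 K/W
  R_conv,out = 1/(hA) = 1/(27.8·13.6) = 0.002645 K/W
ΣR = 0.03523 + 1.235 + 0.002645 = 1.273 K/W
Q = ΔT/ΣR = (20.7 °C − -4.06 °C)/1.273 = 19.45 W
From the inner boundary to the gypsum board/aerogel blanket interface, ΣR_partial = 0.03523 K/W.
T_interface = T_in − Q·ΣR_partial = 20.7 °C − (19.45)(0.03523) = 20.0 °C

T = 20.0 °C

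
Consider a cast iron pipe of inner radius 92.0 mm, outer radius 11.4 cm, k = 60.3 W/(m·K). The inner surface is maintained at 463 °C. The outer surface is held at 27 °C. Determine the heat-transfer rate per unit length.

Q' = 770 kW/m

Q' = 2πk·ΔT/ln(r₂/r₁) = 2π × 60.3 × 436 / ln(0.114/0.0920) = 7.70×10^5 W/m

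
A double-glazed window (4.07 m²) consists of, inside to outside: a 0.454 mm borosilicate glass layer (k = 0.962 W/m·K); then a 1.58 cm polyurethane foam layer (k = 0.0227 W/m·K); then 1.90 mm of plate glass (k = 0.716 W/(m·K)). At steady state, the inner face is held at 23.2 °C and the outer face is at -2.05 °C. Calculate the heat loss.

Q = 147 W

Series thermal resistances, inner to outer:
  R_borosilicate glass = L/(kA) = 4.54×10^-4/(0.962·4.07) = 1.160×10^-4 K/W
  R_polyurethane foam = L/(kA) = 0.0158/(0.0227·4.07) = 0.1710 K/W
  R_plate glass = L/(kA) = 0.00190/(0.716·4.07) = 6.520×10^-4 K/W
ΣR = 1.160×10^-4 + 0.1710 + 6.520×10^-4 = 0.1718 K/W
Q = ΔT/ΣR = (23.2 °C − -2.05 °C)/0.1718 = 147 W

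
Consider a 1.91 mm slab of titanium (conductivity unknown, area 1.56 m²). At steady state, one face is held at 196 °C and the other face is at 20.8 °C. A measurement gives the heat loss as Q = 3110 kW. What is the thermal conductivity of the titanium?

ΣR = ΔT/Q = |196 − 20.8|/3.11×10^6 = 5.633×10^-5 K/W
L/(kA) = 5.633×10^-5 ⇒ k = 0.00191/(5.633×10^-5·1.56) = 21.7 W/m·K

k = 21.7 W/m·K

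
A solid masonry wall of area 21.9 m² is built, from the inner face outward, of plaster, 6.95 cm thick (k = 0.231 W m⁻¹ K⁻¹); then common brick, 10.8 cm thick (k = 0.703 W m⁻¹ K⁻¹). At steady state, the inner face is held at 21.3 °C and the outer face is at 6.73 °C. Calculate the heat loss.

Resistance network (inner→outer):
  R_plaster = L/(kA) = 0.0695/(0.231·21.9) = 0.01374 K/W
  R_common brick = L/(kA) = 0.108/(0.703·21.9) = 0.007015 K/W
ΣR = 0.01374 + 0.007015 = 0.02076 K/W
Q = ΔT/ΣR = (21.3 °C − 6.73 °C)/0.02076 = 702 W

Q = 702 W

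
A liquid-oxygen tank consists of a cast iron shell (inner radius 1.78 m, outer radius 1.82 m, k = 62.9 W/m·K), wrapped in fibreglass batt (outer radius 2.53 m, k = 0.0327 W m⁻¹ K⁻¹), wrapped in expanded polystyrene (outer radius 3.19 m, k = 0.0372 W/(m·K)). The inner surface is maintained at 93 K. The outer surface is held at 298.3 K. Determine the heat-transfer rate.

Q = 373 W

Series thermal resistances, inner to outer:
  R_cast iron = (1/1.78 − 1/1.82)/(4πk) = 0.01235/(4π·62.9) = 1.562×10^-5 K/W
  R_fibreglass batt = (1/1.82 − 1/2.53)/(4πk) = 0.1542/(4π·0.0327) = 0.3752 K/W
  R_expanded polystyrene = (1/2.53 − 1/3.19)/(4πk) = 0.08178/(4π·0.0372) = 0.1749 K/W
ΣR = 1.562×10^-5 + 0.3752 + 0.1749 = 0.5501 K/W
Q = ΔT/ΣR = (93 K − 298.3 K)/0.5501 = -373 W
(Negative Q ⇒ heat flows inward; heat gain = 373 W.)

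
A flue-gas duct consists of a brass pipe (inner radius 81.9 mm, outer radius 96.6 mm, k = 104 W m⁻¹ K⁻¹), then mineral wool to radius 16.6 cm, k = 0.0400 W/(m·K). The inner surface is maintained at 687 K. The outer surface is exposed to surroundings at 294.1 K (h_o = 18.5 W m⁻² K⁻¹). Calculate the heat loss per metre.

Q' = 178 W/m

Series thermal resistances, inner to outer:
  R'_brass = ln(0.0966/0.0819)/(2πk) = 0.1651/(2π·104) = 2.526×10^-4 m·K/W
  R'_mineral wool = ln(0.166/0.0966)/(2πk) = 0.5414/(2π·0.0400) = 2.154 m·K/W
  R'_conv,out = 1/(2πr h) = 1/(2π·0.166·18.5) = 0.05183 m·K/W
ΣR = 2.526×10^-4 + 2.154 + 0.05183 = 2.206 m·K/W
Q' = ΔT/ΣR = (687 K − 294.1 K)/2.206 = 178 W/m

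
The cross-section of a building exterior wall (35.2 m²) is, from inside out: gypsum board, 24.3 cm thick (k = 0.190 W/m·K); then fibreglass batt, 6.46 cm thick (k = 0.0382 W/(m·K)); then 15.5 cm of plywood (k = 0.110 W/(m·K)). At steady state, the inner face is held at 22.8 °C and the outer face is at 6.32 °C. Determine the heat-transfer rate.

Q = 132 W

Series thermal resistances, inner to outer:
  R_gypsum board = L/(kA) = 0.243/(0.190·35.2) = 0.03633 K/W
  R_fibreglass batt = L/(kA) = 0.0646/(0.0382·35.2) = 0.04804 K/W
  R_plywood = L/(kA) = 0.155/(0.110·35.2) = 0.04003 K/W
ΣR = 0.03633 + 0.04804 + 0.04003 = 0.1244 K/W
Q = ΔT/ΣR = (22.8 °C − 6.32 °C)/0.1244 = 132 W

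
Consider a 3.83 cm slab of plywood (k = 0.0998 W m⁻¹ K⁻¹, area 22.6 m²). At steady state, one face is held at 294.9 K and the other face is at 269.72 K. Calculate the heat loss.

Q = 1480 W

Q = kA·ΔT/L = 0.0998 × 22.6 × |294.9 K − 269.72 K| / 0.0383 = 1480 W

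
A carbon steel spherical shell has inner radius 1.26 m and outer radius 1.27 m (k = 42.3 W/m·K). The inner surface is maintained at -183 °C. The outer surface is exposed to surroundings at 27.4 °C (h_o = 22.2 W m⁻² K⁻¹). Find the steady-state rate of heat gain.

Resistance network (inner→outer):
  R_carbon steel = (1/1.26 − 1/1.27)/(4πk) = 0.006249/(4π·42.3) = 1.176×10^-5 K/W
  R_conv,out = 1/(4πr²h) = 1/(4π·1.27²·22.2) = 0.002222 K/W
ΣR = 1.176×10^-5 + 0.002222 = 0.002234 K/W
Q = ΔT/ΣR = (-183 °C − 27.4 °C)/0.002234 = -94200 W
(Negative Q ⇒ heat flows inward; heat gain = 94200 W.)

Q = 94.2 kW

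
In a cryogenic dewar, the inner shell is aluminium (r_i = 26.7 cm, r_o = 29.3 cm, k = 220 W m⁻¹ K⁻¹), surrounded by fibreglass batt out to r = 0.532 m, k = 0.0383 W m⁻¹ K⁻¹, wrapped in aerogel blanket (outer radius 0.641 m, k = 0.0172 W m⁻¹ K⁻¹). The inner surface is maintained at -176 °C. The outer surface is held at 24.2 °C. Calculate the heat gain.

Q = 42.9 W

Resistance network (inner→outer):
  R_aluminium = (1/0.267 − 1/0.293)/(4πk) = 0.3323/(4π·220) = 1.202×10^-4 K/W
  R_fibreglass batt = (1/0.293 − 1/0.532)/(4πk) = 1.533/(4π·0.0383) = 3.186 K/W
  R_aerogel blanket = (1/0.532 − 1/0.641)/(4πk) = 0.3196/(4π·0.0172) = 1.479 K/W
ΣR = 1.202×10^-4 + 3.186 + 1.479 = 4.665 K/W
Q = ΔT/ΣR = (-176 °C − 24.2 °C)/4.665 = -42.9 W
(Negative Q ⇒ heat flows inward; heat gain = 42.9 W.)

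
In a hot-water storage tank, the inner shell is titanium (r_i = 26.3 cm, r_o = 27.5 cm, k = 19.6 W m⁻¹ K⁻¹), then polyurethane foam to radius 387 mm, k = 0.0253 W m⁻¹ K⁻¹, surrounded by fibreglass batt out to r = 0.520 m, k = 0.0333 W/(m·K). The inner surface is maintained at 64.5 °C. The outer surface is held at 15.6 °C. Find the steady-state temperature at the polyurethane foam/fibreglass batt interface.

Series thermal resistances, inner to outer:
  R_titanium = (1/0.263 − 1/0.275)/(4πk) = 0.1659/(4π·19.6) = 6.736×10^-4 K/W
  R_polyurethane foam = (1/0.275 − 1/0.387)/(4πk) = 1.052/(4π·0.0253) = 3.310 K/W
  R_fibreglass batt = (1/0.387 − 1/0.520)/(4πk) = 0.6609/(4π·0.0333) = 1.579 K/W
ΣR = 6.736×10^-4 + 3.310 + 1.579 = 4.890 K/W
Q = ΔT/ΣR = (64.5 °C − 15.6 °C)/4.890 = 10.00 W
From the inner boundary to the polyurethane foam/fibreglass batt interface, ΣR_partial = 3.311 K/W.
T_interface = T_in − Q·ΣR_partial = 64.5 °C − (10.00)(3.311) = 31.4 °C

T = 31.4 °C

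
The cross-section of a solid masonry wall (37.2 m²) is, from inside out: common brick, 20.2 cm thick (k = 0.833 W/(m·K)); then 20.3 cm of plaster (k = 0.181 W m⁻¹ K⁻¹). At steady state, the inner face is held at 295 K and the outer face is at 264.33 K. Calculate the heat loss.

Q = 836 W

Resistance network (inner→outer):
  R_common brick = L/(kA) = 0.202/(0.833·37.2) = 0.006519 K/W
  R_plaster = L/(kA) = 0.203/(0.181·37.2) = 0.03015 K/W
ΣR = 0.006519 + 0.03015 = 0.03667 K/W
Q = ΔT/ΣR = (295 K − 264.33 K)/0.03667 = 836 W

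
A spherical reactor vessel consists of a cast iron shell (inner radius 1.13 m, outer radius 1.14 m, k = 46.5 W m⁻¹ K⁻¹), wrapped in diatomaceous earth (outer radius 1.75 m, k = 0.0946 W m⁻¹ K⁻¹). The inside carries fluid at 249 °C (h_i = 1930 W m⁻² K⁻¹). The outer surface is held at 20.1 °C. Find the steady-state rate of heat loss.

Resistance network (inner→outer):
  R_conv,in = 1/(4πr²h) = 1/(4π·1.13²·1930) = 3.229×10^-5 K/W
  R_cast iron = (1/1.13 − 1/1.14)/(4πk) = 0.007763/(4π·46.5) = 1.328×10^-5 K/W
  R_diatomaceous earth = (1/1.14 − 1/1.75)/(4πk) = 0.3058/(4π·0.0946) = 0.2572 K/W
ΣR = 3.229×10^-5 + 1.328×10^-5 + 0.2572 = 0.2572 K/W
Q = ΔT/ΣR = (249 °C − 20.1 °C)/0.2572 = 890 W

Q = 890 W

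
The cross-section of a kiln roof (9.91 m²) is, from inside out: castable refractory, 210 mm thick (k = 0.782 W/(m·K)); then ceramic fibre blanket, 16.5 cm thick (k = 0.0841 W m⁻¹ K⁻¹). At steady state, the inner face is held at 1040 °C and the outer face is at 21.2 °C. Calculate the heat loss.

Treat each layer as a resistance in series:
  R_castable refractory = L/(kA) = 0.210/(0.782·9.91) = 0.02710 K/W
  R_ceramic fibre blanket = L/(kA) = 0.165/(0.0841·9.91) = 0.1980 K/W
ΣR = 0.02710 + 0.1980 = 0.2251 K/W
Q = ΔT/ΣR = (1040 °C − 21.2 °C)/0.2251 = 4530 W

Q = 4530 W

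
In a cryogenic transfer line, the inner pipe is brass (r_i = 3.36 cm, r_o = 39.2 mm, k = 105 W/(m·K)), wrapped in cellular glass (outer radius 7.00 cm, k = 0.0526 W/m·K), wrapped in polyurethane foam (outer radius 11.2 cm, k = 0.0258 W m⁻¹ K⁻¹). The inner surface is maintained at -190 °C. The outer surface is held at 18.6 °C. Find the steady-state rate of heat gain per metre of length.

Treat each layer as a resistance in series:
  R'_brass = ln(0.0392/0.0336)/(2πk) = 0.1542/(2π·105) = 2.337×10^-4 m·K/W
  R'_cellular glass = ln(0.0700/0.0392)/(2πk) = 0.5798/(2π·0.0526) = 1.754 m·K/W
  R'_polyurethane foam = ln(0.112/0.0700)/(2πk) = 0.4700/(2π·0.0258) = 2.899 m·K/W
ΣR = 2.337×10^-4 + 1.754 + 2.899 = 4.653 m·K/W
Q' = ΔT/ΣR = (-190 °C − 18.6 °C)/4.653 = -44.8 W/m
(Negative Q' ⇒ heat flows inward; heat gain = 44.8 W/m.)

Q' = 44.8 W/m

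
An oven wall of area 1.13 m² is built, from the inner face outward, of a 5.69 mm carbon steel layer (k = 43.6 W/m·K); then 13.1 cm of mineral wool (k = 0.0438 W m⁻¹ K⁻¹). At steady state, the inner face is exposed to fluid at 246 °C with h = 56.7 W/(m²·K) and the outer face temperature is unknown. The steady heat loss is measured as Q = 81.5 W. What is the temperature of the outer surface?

Sum the resistances:
  R_conv,in = 1/(hA) = 1/(56.7·1.13) = 0.01561 K/W
  R_carbon steel = L/(kA) = 0.00569/(43.6·1.13) = 1.155×10^-4 K/W
  R_mineral wool = L/(kA) = 0.131/(0.0438·1.13) = 2.647 K/W
ΣR = 2.663 K/W
ΔT = Q·ΣR = 81.5 × 2.663 = 217.0 K
Heat flows outward, so T_out = T_in − ΔT = 246 − 217.0 = 29.0 °C

T_out = 29.0 °C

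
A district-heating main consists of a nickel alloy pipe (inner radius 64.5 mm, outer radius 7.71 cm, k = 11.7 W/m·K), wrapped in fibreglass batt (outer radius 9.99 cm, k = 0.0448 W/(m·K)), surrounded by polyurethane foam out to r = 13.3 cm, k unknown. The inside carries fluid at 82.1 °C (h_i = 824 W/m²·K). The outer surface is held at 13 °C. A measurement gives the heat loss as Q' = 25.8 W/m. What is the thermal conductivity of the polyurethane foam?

ΣR = ΔT/Q' = |82.1 − 13|/25.8 = 2.678 m·K/W
Known resistances:
  R'_conv,in = 1/(2πr h) = 1/(2π·0.0645·824) = 0.002995 m·K/W
  R'_nickel alloy = ln(0.0771/0.0645)/(2πk) = 0.1784/(2π·11.7) = 0.002427 m·K/W
  R'_fibreglass batt = ln(0.0999/0.0771)/(2πk) = 0.2591/(2π·0.0448) = 0.9204 m·K/W
R_polyurethane foam = ΣR − ΣR_known = 2.678 − 0.9258 = 1.752 m·K/W
ln(r₂/r₁)/(2πk) = 1.752 ⇒ k = 0.2862/(2π·1.752) = 0.0260 W/m·K

k = 0.0260 W/m·K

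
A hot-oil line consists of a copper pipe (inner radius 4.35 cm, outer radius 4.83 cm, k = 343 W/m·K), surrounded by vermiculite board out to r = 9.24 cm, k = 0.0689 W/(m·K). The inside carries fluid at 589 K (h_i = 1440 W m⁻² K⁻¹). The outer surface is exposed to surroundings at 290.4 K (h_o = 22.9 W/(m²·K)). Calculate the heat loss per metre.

Treat each layer as a resistance in series:
  R'_conv,in = 1/(2πr h) = 1/(2π·0.0435·1440) = 0.002541 m·K/W
  R'_copper = ln(0.0483/0.0435)/(2πk) = 0.1047/(2π·343) = 4.857×10^-5 m·K/W
  R'_vermiculite board = ln(0.0924/0.0483)/(2πk) = 0.6487/(2π·0.0689) = 1.498 m·K/W
  R'_conv,out = 1/(2πr h) = 1/(2π·0.0924·22.9) = 0.07522 m·K/W
ΣR = 0.002541 + 4.857×10^-5 + 1.498 + 0.07522 = 1.576 m·K/W
Q' = ΔT/ΣR = (589 K − 290.4 K)/1.576 = 189 W/m

Q' = 189 W/m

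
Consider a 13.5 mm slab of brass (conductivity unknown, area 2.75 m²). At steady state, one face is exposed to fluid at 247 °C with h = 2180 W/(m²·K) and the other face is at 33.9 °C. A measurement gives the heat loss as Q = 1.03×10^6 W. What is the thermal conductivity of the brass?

k = 122 W/m·K

ΣR = ΔT/Q = |247 − 33.9|/1.03×10^6 = 2.069×10^-4 K/W
Known resistances:
  R_conv,in = 1/(hA) = 1/(2180·2.75) = 1.668×10^-4 K/W
R_brass = ΣR − ΣR_known = 2.069×10^-4 − 1.668×10^-4 = 4.010×10^-5 K/W
L/(kA) = 4.010×10^-5 ⇒ k = 0.0135/(4.010×10^-5·2.75) = 122 W/m·K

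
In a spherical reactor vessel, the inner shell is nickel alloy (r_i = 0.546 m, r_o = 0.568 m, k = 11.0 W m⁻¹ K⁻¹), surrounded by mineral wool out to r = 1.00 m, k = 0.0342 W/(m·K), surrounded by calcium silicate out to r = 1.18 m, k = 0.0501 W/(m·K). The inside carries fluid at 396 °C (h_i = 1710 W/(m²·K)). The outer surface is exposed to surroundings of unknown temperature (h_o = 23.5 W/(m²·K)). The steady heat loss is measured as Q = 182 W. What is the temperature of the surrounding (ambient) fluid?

Sum the resistances:
  R_conv,in = 1/(4πr²h) = 1/(4π·0.546²·1710) = 1.561×10^-4 K/W
  R_nickel alloy = (1/0.546 − 1/0.568)/(4πk) = 0.07094/(4π·11.0) = 5.132×10^-4 K/W
  R_mineral wool = (1/0.568 − 1/1.00)/(4πk) = 0.7606/(4π·0.0342) = 1.770 K/W
  R_calcium silicate = (1/1.00 − 1/1.18)/(4πk) = 0.1525/(4π·0.0501) = 0.2423 K/W
  R_conv,out = 1/(4πr²h) = 1/(4π·1.18²·23.5) = 0.002432 K/W
ΣR = 2.015 K/W
ΔT = Q·ΣR = 182 × 2.015 = 366.7 K
Heat flows outward, so T_out = T_in − ΔT = 396 − 366.7 = 29.3 °C

T_out = 29.3 °C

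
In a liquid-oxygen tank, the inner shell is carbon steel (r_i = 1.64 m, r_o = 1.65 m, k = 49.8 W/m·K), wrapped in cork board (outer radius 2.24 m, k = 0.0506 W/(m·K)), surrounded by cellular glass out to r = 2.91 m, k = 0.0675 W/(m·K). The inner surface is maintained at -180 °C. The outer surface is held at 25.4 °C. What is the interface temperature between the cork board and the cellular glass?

T = -41.5 °C

Treat each layer as a resistance in series:
  R_carbon steel = (1/1.64 − 1/1.65)/(4πk) = 0.003695/(4π·49.8) = 5.905×10^-6 K/W
  R_cork board = (1/1.65 − 1/2.24)/(4πk) = 0.1596/(4π·0.0506) = 0.2510 K/W
  R_cellular glass = (1/2.24 − 1/2.91)/(4πk) = 0.1028/(4π·0.0675) = 0.1212 K/W
ΣR = 5.905×10^-6 + 0.2510 + 0.1212 = 0.3722 K/W
Q = ΔT/ΣR = (-180 °C − 25.4 °C)/0.3722 = -551.9 W
From the inner boundary to the cork board/cellular glass interface, ΣR_partial = 0.2510 K/W.
T_interface = T_in − Q·ΣR_partial = -180 °C − (-551.9)(0.2510) = -41.5 °C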